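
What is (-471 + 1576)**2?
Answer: 1221025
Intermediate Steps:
(-471 + 1576)**2 = 1105**2 = 1221025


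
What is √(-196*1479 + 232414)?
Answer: I*√57470 ≈ 239.73*I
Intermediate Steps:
√(-196*1479 + 232414) = √(-289884 + 232414) = √(-57470) = I*√57470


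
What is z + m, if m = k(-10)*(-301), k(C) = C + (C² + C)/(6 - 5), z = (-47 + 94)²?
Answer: -21871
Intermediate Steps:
z = 2209 (z = 47² = 2209)
k(C) = C² + 2*C (k(C) = C + (C + C²)/1 = C + (C + C²)*1 = C + (C + C²) = C² + 2*C)
m = -24080 (m = -10*(2 - 10)*(-301) = -10*(-8)*(-301) = 80*(-301) = -24080)
z + m = 2209 - 24080 = -21871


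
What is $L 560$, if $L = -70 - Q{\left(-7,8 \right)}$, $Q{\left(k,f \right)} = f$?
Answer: $-43680$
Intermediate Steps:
$L = -78$ ($L = -70 - 8 = -78$)
$L 560 = \left(-78\right) 560 = -43680$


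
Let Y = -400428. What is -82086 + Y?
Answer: -482514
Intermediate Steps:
-82086 + Y = -82086 - 400428 = -482514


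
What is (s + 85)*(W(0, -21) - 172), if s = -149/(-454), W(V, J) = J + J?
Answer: -4145073/227 ≈ -18260.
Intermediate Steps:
W(V, J) = 2*J
s = 149/454 (s = -149*(-1/454) = 149/454 ≈ 0.32819)
(s + 85)*(W(0, -21) - 172) = (149/454 + 85)*(2*(-21) - 172) = 38739*(-42 - 172)/454 = (38739/454)*(-214) = -4145073/227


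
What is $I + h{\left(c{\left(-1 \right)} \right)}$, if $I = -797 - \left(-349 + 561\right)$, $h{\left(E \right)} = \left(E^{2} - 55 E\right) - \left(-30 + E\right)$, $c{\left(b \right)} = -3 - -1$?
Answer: $-863$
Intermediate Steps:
$c{\left(b \right)} = -2$ ($c{\left(b \right)} = -3 + 1 = -2$)
$h{\left(E \right)} = 30 + E^{2} - 56 E$
$I = -1009$ ($I = -797 - 212 = -1009$)
$I + h{\left(c{\left(-1 \right)} \right)} = -1009 + \left(30 + \left(-2\right)^{2} - -112\right) = -1009 + \left(30 + 4 + 112\right) = -1009 + 146 = -863$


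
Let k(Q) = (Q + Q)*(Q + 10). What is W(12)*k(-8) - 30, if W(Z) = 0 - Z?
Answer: 354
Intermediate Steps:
W(Z) = -Z
k(Q) = 2*Q*(10 + Q) (k(Q) = (2*Q)*(10 + Q) = 2*Q*(10 + Q))
W(12)*k(-8) - 30 = (-1*12)*(2*(-8)*(10 - 8)) - 30 = -24*(-8)*2 - 30 = -12*(-32) - 30 = 384 - 30 = 354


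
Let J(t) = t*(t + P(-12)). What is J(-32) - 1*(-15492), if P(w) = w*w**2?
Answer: 71812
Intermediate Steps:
P(w) = w**3
J(t) = t*(-1728 + t) (J(t) = t*(t + (-12)**3) = t*(t - 1728) = t*(-1728 + t))
J(-32) - 1*(-15492) = -32*(-1728 - 32) - 1*(-15492) = -32*(-1760) + 15492 = 56320 + 15492 = 71812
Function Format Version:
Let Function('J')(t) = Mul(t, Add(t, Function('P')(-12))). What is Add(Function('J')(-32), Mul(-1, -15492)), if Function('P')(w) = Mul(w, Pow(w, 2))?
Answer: 71812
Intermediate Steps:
Function('P')(w) = Pow(w, 3)
Function('J')(t) = Mul(t, Add(-1728, t)) (Function('J')(t) = Mul(t, Add(t, Pow(-12, 3))) = Mul(t, Add(t, -1728)) = Mul(t, Add(-1728, t)))
Add(Function('J')(-32), Mul(-1, -15492)) = Add(Mul(-32, Add(-1728, -32)), Mul(-1, -15492)) = Add(Mul(-32, -1760), 15492) = Add(56320, 15492) = 71812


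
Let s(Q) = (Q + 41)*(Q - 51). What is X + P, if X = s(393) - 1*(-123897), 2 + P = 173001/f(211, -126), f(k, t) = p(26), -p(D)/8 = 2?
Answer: 4184167/16 ≈ 2.6151e+5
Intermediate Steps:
p(D) = -16 (p(D) = -8*2 = -16)
f(k, t) = -16
s(Q) = (-51 + Q)*(41 + Q) (s(Q) = (41 + Q)*(-51 + Q) = (-51 + Q)*(41 + Q))
P = -173033/16 (P = -2 + 173001/(-16) = -2 + 173001*(-1/16) = -2 - 173001/16 = -173033/16 ≈ -10815.)
X = 272325 (X = (-2091 + 393**2 - 10*393) - 1*(-123897) = (-2091 + 154449 - 3930) + 123897 = 148428 + 123897 = 272325)
X + P = 272325 - 173033/16 = 4184167/16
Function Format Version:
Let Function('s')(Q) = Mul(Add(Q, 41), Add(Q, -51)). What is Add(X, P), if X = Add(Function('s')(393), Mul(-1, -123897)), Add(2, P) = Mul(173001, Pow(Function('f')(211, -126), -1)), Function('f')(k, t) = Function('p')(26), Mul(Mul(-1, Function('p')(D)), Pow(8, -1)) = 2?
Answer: Rational(4184167, 16) ≈ 2.6151e+5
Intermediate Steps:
Function('p')(D) = -16 (Function('p')(D) = Mul(-8, 2) = -16)
Function('f')(k, t) = -16
Function('s')(Q) = Mul(Add(-51, Q), Add(41, Q)) (Function('s')(Q) = Mul(Add(41, Q), Add(-51, Q)) = Mul(Add(-51, Q), Add(41, Q)))
P = Rational(-173033, 16) (P = Add(-2, Mul(173001, Pow(-16, -1))) = Add(-2, Mul(173001, Rational(-1, 16))) = Add(-2, Rational(-173001, 16)) = Rational(-173033, 16) ≈ -10815.)
X = 272325 (X = Add(Add(-2091, Pow(393, 2), Mul(-10, 393)), Mul(-1, -123897)) = Add(Add(-2091, 154449, -3930), 123897) = Add(148428, 123897) = 272325)
Add(X, P) = Add(272325, Rational(-173033, 16)) = Rational(4184167, 16)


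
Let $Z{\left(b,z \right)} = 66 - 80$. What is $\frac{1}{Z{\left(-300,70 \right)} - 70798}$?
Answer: $- \frac{1}{70812} \approx -1.4122 \cdot 10^{-5}$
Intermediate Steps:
$Z{\left(b,z \right)} = -14$ ($Z{\left(b,z \right)} = 66 - 80 = -14$)
$\frac{1}{Z{\left(-300,70 \right)} - 70798} = \frac{1}{-14 - 70798} = \frac{1}{-70812} = - \frac{1}{70812}$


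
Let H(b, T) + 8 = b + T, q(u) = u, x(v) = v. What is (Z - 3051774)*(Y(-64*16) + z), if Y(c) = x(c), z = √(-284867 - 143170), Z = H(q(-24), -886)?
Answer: 3125956608 - 3052692*I*√428037 ≈ 3.126e+9 - 1.9972e+9*I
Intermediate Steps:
H(b, T) = -8 + T + b (H(b, T) = -8 + (b + T) = -8 + (T + b) = -8 + T + b)
Z = -918 (Z = -8 - 886 - 24 = -918)
z = I*√428037 (z = √(-428037) = I*√428037 ≈ 654.25*I)
Y(c) = c
(Z - 3051774)*(Y(-64*16) + z) = (-918 - 3051774)*(-64*16 + I*√428037) = -3052692*(-1024 + I*√428037) = 3125956608 - 3052692*I*√428037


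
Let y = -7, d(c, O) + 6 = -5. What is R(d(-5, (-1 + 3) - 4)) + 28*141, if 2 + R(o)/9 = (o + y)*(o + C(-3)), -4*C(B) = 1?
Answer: 11505/2 ≈ 5752.5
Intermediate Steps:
d(c, O) = -11 (d(c, O) = -6 - 5 = -11)
C(B) = -1/4 (C(B) = -1/4*1 = -1/4)
R(o) = -18 + 9*(-7 + o)*(-1/4 + o) (R(o) = -18 + 9*((o - 7)*(o - 1/4)) = -18 + 9*((-7 + o)*(-1/4 + o)) = -18 + 9*(-7 + o)*(-1/4 + o))
R(d(-5, (-1 + 3) - 4)) + 28*141 = (-9/4 + 9*(-11)**2 - 261/4*(-11)) + 28*141 = (-9/4 + 9*121 + 2871/4) + 3948 = (-9/4 + 1089 + 2871/4) + 3948 = 3609/2 + 3948 = 11505/2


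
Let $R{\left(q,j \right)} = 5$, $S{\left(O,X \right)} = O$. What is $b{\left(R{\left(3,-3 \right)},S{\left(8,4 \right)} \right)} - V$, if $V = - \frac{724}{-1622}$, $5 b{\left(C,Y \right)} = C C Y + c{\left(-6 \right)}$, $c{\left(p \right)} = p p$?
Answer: $\frac{189586}{4055} \approx 46.754$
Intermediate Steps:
$c{\left(p \right)} = p^{2}$
$b{\left(C,Y \right)} = \frac{36}{5} + \frac{Y C^{2}}{5}$ ($b{\left(C,Y \right)} = \frac{C C Y + \left(-6\right)^{2}}{5} = \frac{C^{2} Y + 36}{5} = \frac{Y C^{2} + 36}{5} = \frac{36 + Y C^{2}}{5} = \frac{36}{5} + \frac{Y C^{2}}{5}$)
$V = \frac{362}{811}$ ($V = \left(-724\right) \left(- \frac{1}{1622}\right) = \frac{362}{811} \approx 0.44636$)
$b{\left(R{\left(3,-3 \right)},S{\left(8,4 \right)} \right)} - V = \left(\frac{36}{5} + \frac{1}{5} \cdot 8 \cdot 5^{2}\right) - \frac{362}{811} = \left(\frac{36}{5} + \frac{1}{5} \cdot 8 \cdot 25\right) - \frac{362}{811} = \left(\frac{36}{5} + 40\right) - \frac{362}{811} = \frac{236}{5} - \frac{362}{811} = \frac{189586}{4055}$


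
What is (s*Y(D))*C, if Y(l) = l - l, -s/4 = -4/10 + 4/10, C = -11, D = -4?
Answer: 0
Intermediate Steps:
s = 0 (s = -4*(-4/10 + 4/10) = -4*(-4*⅒ + 4*(⅒)) = -4*(-⅖ + ⅖) = -4*0 = 0)
Y(l) = 0
(s*Y(D))*C = (0*0)*(-11) = 0*(-11) = 0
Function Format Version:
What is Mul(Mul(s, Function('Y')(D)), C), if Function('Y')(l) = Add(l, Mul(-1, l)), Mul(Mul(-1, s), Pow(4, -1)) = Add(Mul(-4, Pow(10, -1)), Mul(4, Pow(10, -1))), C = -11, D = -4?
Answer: 0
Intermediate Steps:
s = 0 (s = Mul(-4, Add(Mul(-4, Pow(10, -1)), Mul(4, Pow(10, -1)))) = Mul(-4, Add(Mul(-4, Rational(1, 10)), Mul(4, Rational(1, 10)))) = Mul(-4, Add(Rational(-2, 5), Rational(2, 5))) = Mul(-4, 0) = 0)
Function('Y')(l) = 0
Mul(Mul(s, Function('Y')(D)), C) = Mul(Mul(0, 0), -11) = Mul(0, -11) = 0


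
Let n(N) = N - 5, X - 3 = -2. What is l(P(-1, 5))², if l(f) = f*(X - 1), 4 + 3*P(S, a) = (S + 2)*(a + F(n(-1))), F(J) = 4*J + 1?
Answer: 0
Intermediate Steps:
X = 1 (X = 3 - 2 = 1)
n(N) = -5 + N
F(J) = 1 + 4*J
P(S, a) = -4/3 + (-23 + a)*(2 + S)/3 (P(S, a) = -4/3 + ((S + 2)*(a + (1 + 4*(-5 - 1))))/3 = -4/3 + ((2 + S)*(a + (1 + 4*(-6))))/3 = -4/3 + ((2 + S)*(a + (1 - 24)))/3 = -4/3 + ((2 + S)*(a - 23))/3 = -4/3 + ((2 + S)*(-23 + a))/3 = -4/3 + ((-23 + a)*(2 + S))/3 = -4/3 + (-23 + a)*(2 + S)/3)
l(f) = 0 (l(f) = f*(1 - 1) = f*0 = 0)
l(P(-1, 5))² = 0² = 0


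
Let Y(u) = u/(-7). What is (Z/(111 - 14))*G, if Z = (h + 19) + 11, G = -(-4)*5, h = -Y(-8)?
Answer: 4040/679 ≈ 5.9499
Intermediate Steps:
Y(u) = -u/7 (Y(u) = u*(-⅐) = -u/7)
h = -8/7 (h = -(-1)*(-8)/7 = -1*8/7 = -8/7 ≈ -1.1429)
G = 20 (G = -2*(-10) = 20)
Z = 202/7 (Z = (-8/7 + 19) + 11 = 125/7 + 11 = 202/7 ≈ 28.857)
(Z/(111 - 14))*G = (202/(7*(111 - 14)))*20 = ((202/7)/97)*20 = ((202/7)*(1/97))*20 = (202/679)*20 = 4040/679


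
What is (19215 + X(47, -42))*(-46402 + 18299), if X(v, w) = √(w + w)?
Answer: -539999145 - 56206*I*√21 ≈ -5.4e+8 - 2.5757e+5*I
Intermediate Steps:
X(v, w) = √2*√w (X(v, w) = √(2*w) = √2*√w)
(19215 + X(47, -42))*(-46402 + 18299) = (19215 + √2*√(-42))*(-46402 + 18299) = (19215 + √2*(I*√42))*(-28103) = (19215 + 2*I*√21)*(-28103) = -539999145 - 56206*I*√21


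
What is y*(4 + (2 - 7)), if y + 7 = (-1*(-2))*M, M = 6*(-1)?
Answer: 19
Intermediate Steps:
M = -6
y = -19 (y = -7 - 1*(-2)*(-6) = -7 + 2*(-6) = -7 - 12 = -19)
y*(4 + (2 - 7)) = -19*(4 + (2 - 7)) = -19*(4 - 5) = -19*(-1) = 19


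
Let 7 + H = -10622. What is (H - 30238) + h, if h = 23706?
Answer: -17161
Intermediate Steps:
H = -10629 (H = -7 - 10622 = -10629)
(H - 30238) + h = (-10629 - 30238) + 23706 = -40867 + 23706 = -17161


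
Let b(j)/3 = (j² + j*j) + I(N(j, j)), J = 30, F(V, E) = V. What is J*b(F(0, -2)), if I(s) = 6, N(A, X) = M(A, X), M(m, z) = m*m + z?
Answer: 540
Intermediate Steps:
M(m, z) = z + m² (M(m, z) = m² + z = z + m²)
N(A, X) = X + A²
b(j) = 18 + 6*j² (b(j) = 3*((j² + j*j) + 6) = 3*((j² + j²) + 6) = 3*(2*j² + 6) = 3*(6 + 2*j²) = 18 + 6*j²)
J*b(F(0, -2)) = 30*(18 + 6*0²) = 30*(18 + 6*0) = 30*(18 + 0) = 30*18 = 540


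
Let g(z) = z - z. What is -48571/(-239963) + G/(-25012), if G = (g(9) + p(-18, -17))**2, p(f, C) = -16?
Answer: 288356831/1500488639 ≈ 0.19218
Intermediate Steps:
g(z) = 0
G = 256 (G = (0 - 16)**2 = (-16)**2 = 256)
-48571/(-239963) + G/(-25012) = -48571/(-239963) + 256/(-25012) = -48571*(-1/239963) + 256*(-1/25012) = 48571/239963 - 64/6253 = 288356831/1500488639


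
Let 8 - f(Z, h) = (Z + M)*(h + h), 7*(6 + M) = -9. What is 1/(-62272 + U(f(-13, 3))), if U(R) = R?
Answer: -7/434996 ≈ -1.6092e-5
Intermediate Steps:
M = -51/7 (M = -6 + (⅐)*(-9) = -6 - 9/7 = -51/7 ≈ -7.2857)
f(Z, h) = 8 - 2*h*(-51/7 + Z) (f(Z, h) = 8 - (Z - 51/7)*(h + h) = 8 - (-51/7 + Z)*2*h = 8 - 2*h*(-51/7 + Z))
1/(-62272 + U(f(-13, 3))) = 1/(-62272 + (8 + (102/7)*3 - 2*(-13)*3)) = 1/(-62272 + (8 + 306/7 + 78)) = 1/(-62272 + 908/7) = 1/(-434996/7) = -7/434996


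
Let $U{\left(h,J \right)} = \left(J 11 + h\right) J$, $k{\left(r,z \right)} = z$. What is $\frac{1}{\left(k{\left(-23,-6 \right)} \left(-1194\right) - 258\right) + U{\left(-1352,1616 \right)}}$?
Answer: $\frac{1}{26548090} \approx 3.7668 \cdot 10^{-8}$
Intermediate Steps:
$U{\left(h,J \right)} = J \left(h + 11 J\right)$ ($U{\left(h,J \right)} = \left(11 J + h\right) J = \left(h + 11 J\right) J = J \left(h + 11 J\right)$)
$\frac{1}{\left(k{\left(-23,-6 \right)} \left(-1194\right) - 258\right) + U{\left(-1352,1616 \right)}} = \frac{1}{\left(\left(-6\right) \left(-1194\right) - 258\right) + 1616 \left(-1352 + 11 \cdot 1616\right)} = \frac{1}{\left(7164 - 258\right) + 1616 \left(-1352 + 17776\right)} = \frac{1}{6906 + 1616 \cdot 16424} = \frac{1}{6906 + 26541184} = \frac{1}{26548090}$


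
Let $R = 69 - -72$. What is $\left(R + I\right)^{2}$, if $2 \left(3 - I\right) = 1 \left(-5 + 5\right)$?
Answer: $20736$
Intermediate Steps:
$I = 3$ ($I = 3 - \frac{1 \left(-5 + 5\right)}{2} = 3 - \frac{1 \cdot 0}{2} = 3 - 0 = 3 + 0 = 3$)
$R = 141$ ($R = 69 + 72 = 141$)
$\left(R + I\right)^{2} = \left(141 + 3\right)^{2} = 144^{2} = 20736$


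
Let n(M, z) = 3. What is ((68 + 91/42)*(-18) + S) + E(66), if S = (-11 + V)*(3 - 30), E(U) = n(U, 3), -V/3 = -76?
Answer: -7119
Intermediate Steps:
V = 228 (V = -3*(-76) = 228)
E(U) = 3
S = -5859 (S = (-11 + 228)*(3 - 30) = 217*(-27) = -5859)
((68 + 91/42)*(-18) + S) + E(66) = ((68 + 91/42)*(-18) - 5859) + 3 = ((68 + 91*(1/42))*(-18) - 5859) + 3 = ((68 + 13/6)*(-18) - 5859) + 3 = ((421/6)*(-18) - 5859) + 3 = (-1263 - 5859) + 3 = -7122 + 3 = -7119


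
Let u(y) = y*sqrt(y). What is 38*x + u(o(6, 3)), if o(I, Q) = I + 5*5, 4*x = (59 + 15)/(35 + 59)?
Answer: 703/94 + 31*sqrt(31) ≈ 180.08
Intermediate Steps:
x = 37/188 (x = ((59 + 15)/(35 + 59))/4 = (74/94)/4 = (74*(1/94))/4 = (1/4)*(37/47) = 37/188 ≈ 0.19681)
o(I, Q) = 25 + I (o(I, Q) = I + 25 = 25 + I)
u(y) = y**(3/2)
38*x + u(o(6, 3)) = 38*(37/188) + (25 + 6)**(3/2) = 703/94 + 31**(3/2) = 703/94 + 31*sqrt(31)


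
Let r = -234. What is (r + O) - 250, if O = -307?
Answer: -791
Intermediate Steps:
(r + O) - 250 = (-234 - 307) - 250 = -541 - 250 = -791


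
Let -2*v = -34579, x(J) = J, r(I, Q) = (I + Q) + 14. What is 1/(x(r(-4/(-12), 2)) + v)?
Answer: 6/103835 ≈ 5.7784e-5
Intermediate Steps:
r(I, Q) = 14 + I + Q
v = 34579/2 (v = -½*(-34579) = 34579/2 ≈ 17290.)
1/(x(r(-4/(-12), 2)) + v) = 1/((14 - 4/(-12) + 2) + 34579/2) = 1/((14 - 4*(-1/12) + 2) + 34579/2) = 1/((14 + ⅓ + 2) + 34579/2) = 1/(49/3 + 34579/2) = 1/(103835/6) = 6/103835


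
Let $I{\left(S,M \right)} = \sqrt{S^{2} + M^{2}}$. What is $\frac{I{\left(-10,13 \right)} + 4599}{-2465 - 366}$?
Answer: $- \frac{4599}{2831} - \frac{\sqrt{269}}{2831} \approx -1.6303$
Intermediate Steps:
$I{\left(S,M \right)} = \sqrt{M^{2} + S^{2}}$
$\frac{I{\left(-10,13 \right)} + 4599}{-2465 - 366} = \frac{\sqrt{13^{2} + \left(-10\right)^{2}} + 4599}{-2465 - 366} = \frac{\sqrt{169 + 100} + 4599}{-2831} = \left(\sqrt{269} + 4599\right) \left(- \frac{1}{2831}\right) = \left(4599 + \sqrt{269}\right) \left(- \frac{1}{2831}\right) = - \frac{4599}{2831} - \frac{\sqrt{269}}{2831}$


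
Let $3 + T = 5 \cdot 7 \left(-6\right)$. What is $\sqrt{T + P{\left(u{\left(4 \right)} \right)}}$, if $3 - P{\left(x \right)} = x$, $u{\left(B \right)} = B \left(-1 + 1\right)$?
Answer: $i \sqrt{210} \approx 14.491 i$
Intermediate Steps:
$u{\left(B \right)} = 0$ ($u{\left(B \right)} = B 0 = 0$)
$P{\left(x \right)} = 3 - x$
$T = -213$ ($T = -3 + 5 \cdot 7 \left(-6\right) = -3 + 35 \left(-6\right) = -3 - 210 = -213$)
$\sqrt{T + P{\left(u{\left(4 \right)} \right)}} = \sqrt{-213 + \left(3 - 0\right)} = \sqrt{-213 + \left(3 + 0\right)} = \sqrt{-213 + 3} = \sqrt{-210} = i \sqrt{210}$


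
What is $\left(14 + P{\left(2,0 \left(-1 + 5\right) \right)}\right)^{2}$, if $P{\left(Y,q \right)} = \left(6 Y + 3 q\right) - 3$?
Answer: $529$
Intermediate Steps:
$P{\left(Y,q \right)} = -3 + 3 q + 6 Y$ ($P{\left(Y,q \right)} = \left(3 q + 6 Y\right) - 3 = -3 + 3 q + 6 Y$)
$\left(14 + P{\left(2,0 \left(-1 + 5\right) \right)}\right)^{2} = \left(14 + \left(-3 + 3 \cdot 0 \left(-1 + 5\right) + 6 \cdot 2\right)\right)^{2} = \left(14 + \left(-3 + 3 \cdot 0 \cdot 4 + 12\right)\right)^{2} = \left(14 + \left(-3 + 3 \cdot 0 + 12\right)\right)^{2} = \left(14 + \left(-3 + 0 + 12\right)\right)^{2} = \left(14 + 9\right)^{2} = 23^{2} = 529$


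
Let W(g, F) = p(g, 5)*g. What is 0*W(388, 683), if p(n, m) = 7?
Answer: 0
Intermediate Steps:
W(g, F) = 7*g
0*W(388, 683) = 0*(7*388) = 0*2716 = 0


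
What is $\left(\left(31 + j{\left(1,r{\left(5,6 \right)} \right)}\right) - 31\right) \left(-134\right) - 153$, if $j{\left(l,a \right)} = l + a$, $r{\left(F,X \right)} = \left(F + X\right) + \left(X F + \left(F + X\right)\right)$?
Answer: $-7255$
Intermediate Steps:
$r{\left(F,X \right)} = 2 F + 2 X + F X$ ($r{\left(F,X \right)} = \left(F + X\right) + \left(F X + \left(F + X\right)\right) = \left(F + X\right) + \left(F + X + F X\right) = 2 F + 2 X + F X$)
$j{\left(l,a \right)} = a + l$
$\left(\left(31 + j{\left(1,r{\left(5,6 \right)} \right)}\right) - 31\right) \left(-134\right) - 153 = \left(\left(31 + \left(\left(2 \cdot 5 + 2 \cdot 6 + 5 \cdot 6\right) + 1\right)\right) - 31\right) \left(-134\right) - 153 = \left(\left(31 + \left(\left(10 + 12 + 30\right) + 1\right)\right) - 31\right) \left(-134\right) - 153 = \left(\left(31 + \left(52 + 1\right)\right) - 31\right) \left(-134\right) - 153 = \left(\left(31 + 53\right) - 31\right) \left(-134\right) - 153 = \left(84 - 31\right) \left(-134\right) - 153 = 53 \left(-134\right) - 153 = -7102 - 153 = -7255$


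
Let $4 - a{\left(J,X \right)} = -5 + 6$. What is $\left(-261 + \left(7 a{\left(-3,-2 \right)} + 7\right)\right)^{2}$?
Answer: $54289$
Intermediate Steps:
$a{\left(J,X \right)} = 3$ ($a{\left(J,X \right)} = 4 - \left(-5 + 6\right) = 4 - 1 = 3$)
$\left(-261 + \left(7 a{\left(-3,-2 \right)} + 7\right)\right)^{2} = \left(-261 + \left(7 \cdot 3 + 7\right)\right)^{2} = \left(-261 + \left(21 + 7\right)\right)^{2} = \left(-261 + 28\right)^{2} = \left(-233\right)^{2} = 54289$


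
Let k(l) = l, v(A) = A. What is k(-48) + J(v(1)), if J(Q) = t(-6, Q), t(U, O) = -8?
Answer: -56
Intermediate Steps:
J(Q) = -8
k(-48) + J(v(1)) = -48 - 8 = -56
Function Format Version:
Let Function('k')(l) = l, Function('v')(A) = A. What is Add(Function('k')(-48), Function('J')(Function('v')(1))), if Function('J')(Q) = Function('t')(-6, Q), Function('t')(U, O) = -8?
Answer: -56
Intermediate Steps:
Function('J')(Q) = -8
Add(Function('k')(-48), Function('J')(Function('v')(1))) = Add(-48, -8) = -56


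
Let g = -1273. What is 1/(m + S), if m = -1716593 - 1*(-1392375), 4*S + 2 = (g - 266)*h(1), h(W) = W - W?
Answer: -2/648437 ≈ -3.0843e-6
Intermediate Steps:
h(W) = 0
S = -1/2 (S = -1/2 + ((-1273 - 266)*0)/4 = -1/2 + (-1539*0)/4 = -1/2 + (1/4)*0 = -1/2 + 0 = -1/2 ≈ -0.50000)
m = -324218 (m = -1716593 + 1392375 = -324218)
1/(m + S) = 1/(-324218 - 1/2) = 1/(-648437/2) = -2/648437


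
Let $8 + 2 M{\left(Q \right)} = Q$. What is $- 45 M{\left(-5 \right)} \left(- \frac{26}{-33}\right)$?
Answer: $\frac{2535}{11} \approx 230.45$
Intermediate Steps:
$M{\left(Q \right)} = -4 + \frac{Q}{2}$
$- 45 M{\left(-5 \right)} \left(- \frac{26}{-33}\right) = - 45 \left(-4 + \frac{1}{2} \left(-5\right)\right) \left(- \frac{26}{-33}\right) = - 45 \left(-4 - \frac{5}{2}\right) \left(\left(-26\right) \left(- \frac{1}{33}\right)\right) = \left(-45\right) \left(- \frac{13}{2}\right) \frac{26}{33} = \frac{585}{2} \cdot \frac{26}{33} = \frac{2535}{11}$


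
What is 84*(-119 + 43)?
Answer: -6384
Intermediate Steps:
84*(-119 + 43) = 84*(-76) = -6384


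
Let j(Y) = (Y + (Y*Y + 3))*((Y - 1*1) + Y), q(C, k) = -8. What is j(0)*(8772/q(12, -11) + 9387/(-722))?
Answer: 1201590/361 ≈ 3328.5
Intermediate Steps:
j(Y) = (-1 + 2*Y)*(3 + Y + Y**2) (j(Y) = (Y + (Y**2 + 3))*((Y - 1) + Y) = (Y + (3 + Y**2))*((-1 + Y) + Y) = (3 + Y + Y**2)*(-1 + 2*Y) = (-1 + 2*Y)*(3 + Y + Y**2))
j(0)*(8772/q(12, -11) + 9387/(-722)) = (-3 + 0**2 + 2*0**3 + 5*0)*(8772/(-8) + 9387/(-722)) = (-3 + 0 + 2*0 + 0)*(8772*(-1/8) + 9387*(-1/722)) = (-3 + 0 + 0 + 0)*(-2193/2 - 9387/722) = -3*(-400530/361) = 1201590/361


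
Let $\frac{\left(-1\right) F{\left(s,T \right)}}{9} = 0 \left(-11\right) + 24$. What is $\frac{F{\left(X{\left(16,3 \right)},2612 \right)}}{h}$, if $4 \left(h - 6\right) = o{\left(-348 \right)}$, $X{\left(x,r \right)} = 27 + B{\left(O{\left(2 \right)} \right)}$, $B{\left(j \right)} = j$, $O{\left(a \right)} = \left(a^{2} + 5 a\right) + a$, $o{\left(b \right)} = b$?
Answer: $\frac{8}{3} \approx 2.6667$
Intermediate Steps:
$O{\left(a \right)} = a^{2} + 6 a$
$X{\left(x,r \right)} = 43$ ($X{\left(x,r \right)} = 27 + 2 \left(6 + 2\right) = 27 + 2 \cdot 8 = 27 + 16 = 43$)
$h = -81$ ($h = 6 + \frac{1}{4} \left(-348\right) = 6 - 87 = -81$)
$F{\left(s,T \right)} = -216$ ($F{\left(s,T \right)} = - 9 \left(0 \left(-11\right) + 24\right) = - 9 \left(0 + 24\right) = \left(-9\right) 24 = -216$)
$\frac{F{\left(X{\left(16,3 \right)},2612 \right)}}{h} = - \frac{216}{-81} = \left(-216\right) \left(- \frac{1}{81}\right) = \frac{8}{3}$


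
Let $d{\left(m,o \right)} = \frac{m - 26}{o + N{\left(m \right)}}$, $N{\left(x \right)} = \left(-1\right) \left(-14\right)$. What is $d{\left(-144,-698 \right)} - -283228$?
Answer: $\frac{96864061}{342} \approx 2.8323 \cdot 10^{5}$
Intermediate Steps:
$N{\left(x \right)} = 14$
$d{\left(m,o \right)} = \frac{-26 + m}{14 + o}$ ($d{\left(m,o \right)} = \frac{m - 26}{o + 14} = \frac{-26 + m}{14 + o}$)
$d{\left(-144,-698 \right)} - -283228 = \frac{-26 - 144}{14 - 698} - -283228 = \frac{1}{-684} \left(-170\right) + 283228 = \left(- \frac{1}{684}\right) \left(-170\right) + 283228 = \frac{85}{342} + 283228 = \frac{96864061}{342}$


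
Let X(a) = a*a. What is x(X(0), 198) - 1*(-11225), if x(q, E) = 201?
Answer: 11426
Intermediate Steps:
X(a) = a**2
x(X(0), 198) - 1*(-11225) = 201 - 1*(-11225) = 201 + 11225 = 11426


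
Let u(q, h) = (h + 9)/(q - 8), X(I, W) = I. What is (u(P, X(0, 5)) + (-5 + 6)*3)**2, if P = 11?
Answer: 36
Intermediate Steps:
u(q, h) = (9 + h)/(-8 + q)
(u(P, X(0, 5)) + (-5 + 6)*3)**2 = ((9 + 0)/(-8 + 11) + (-5 + 6)*3)**2 = (9/3 + 1*3)**2 = ((1/3)*9 + 3)**2 = (3 + 3)**2 = 6**2 = 36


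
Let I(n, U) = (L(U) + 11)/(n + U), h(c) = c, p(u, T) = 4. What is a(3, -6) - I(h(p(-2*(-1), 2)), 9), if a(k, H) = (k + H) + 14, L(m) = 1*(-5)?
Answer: 137/13 ≈ 10.538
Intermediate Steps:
L(m) = -5
a(k, H) = 14 + H + k (a(k, H) = (H + k) + 14 = 14 + H + k)
I(n, U) = 6/(U + n) (I(n, U) = (-5 + 11)/(n + U) = 6/(U + n))
a(3, -6) - I(h(p(-2*(-1), 2)), 9) = (14 - 6 + 3) - 6/(9 + 4) = 11 - 6/13 = 137/13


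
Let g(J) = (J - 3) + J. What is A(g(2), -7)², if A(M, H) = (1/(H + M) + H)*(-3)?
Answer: 1849/4 ≈ 462.25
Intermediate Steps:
g(J) = -3 + 2*J (g(J) = (-3 + J) + J = -3 + 2*J)
A(M, H) = -3*H - 3/(H + M) (A(M, H) = (H + 1/(H + M))*(-3) = -3*H - 3/(H + M))
A(g(2), -7)² = (3*(-1 - 1*(-7)² - 1*(-7)*(-3 + 2*2))/(-7 + (-3 + 2*2)))² = (3*(-1 - 1*49 - 1*(-7)*(-3 + 4))/(-7 + (-3 + 4)))² = (3*(-1 - 49 - 1*(-7)*1)/(-7 + 1))² = (3*(-1 - 49 + 7)/(-6))² = (3*(-⅙)*(-43))² = (43/2)² = 1849/4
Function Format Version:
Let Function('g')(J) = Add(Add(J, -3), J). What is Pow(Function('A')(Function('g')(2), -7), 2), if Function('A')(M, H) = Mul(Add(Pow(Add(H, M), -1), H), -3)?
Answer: Rational(1849, 4) ≈ 462.25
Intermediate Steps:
Function('g')(J) = Add(-3, Mul(2, J)) (Function('g')(J) = Add(Add(-3, J), J) = Add(-3, Mul(2, J)))
Function('A')(M, H) = Add(Mul(-3, H), Mul(-3, Pow(Add(H, M), -1))) (Function('A')(M, H) = Mul(Add(H, Pow(Add(H, M), -1)), -3) = Add(Mul(-3, H), Mul(-3, Pow(Add(H, M), -1))))
Pow(Function('A')(Function('g')(2), -7), 2) = Pow(Mul(3, Pow(Add(-7, Add(-3, Mul(2, 2))), -1), Add(-1, Mul(-1, Pow(-7, 2)), Mul(-1, -7, Add(-3, Mul(2, 2))))), 2) = Pow(Mul(3, Pow(Add(-7, Add(-3, 4)), -1), Add(-1, Mul(-1, 49), Mul(-1, -7, Add(-3, 4)))), 2) = Pow(Mul(3, Pow(Add(-7, 1), -1), Add(-1, -49, Mul(-1, -7, 1))), 2) = Pow(Mul(3, Pow(-6, -1), Add(-1, -49, 7)), 2) = Pow(Mul(3, Rational(-1, 6), -43), 2) = Pow(Rational(43, 2), 2) = Rational(1849, 4)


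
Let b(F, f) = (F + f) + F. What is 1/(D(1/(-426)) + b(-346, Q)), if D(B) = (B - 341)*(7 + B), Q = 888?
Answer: -181476/397471631 ≈ -0.00045658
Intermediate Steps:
b(F, f) = f + 2*F
D(B) = (-341 + B)*(7 + B)
1/(D(1/(-426)) + b(-346, Q)) = 1/((-2387 + (1/(-426))² - 334/(-426)) + (888 + 2*(-346))) = 1/((-2387 + (-1/426)² - 334*(-1/426)) + (888 - 692)) = 1/((-2387 + 1/181476 + 167/213) + 196) = 1/(-433040927/181476 + 196) = 1/(-397471631/181476) = -181476/397471631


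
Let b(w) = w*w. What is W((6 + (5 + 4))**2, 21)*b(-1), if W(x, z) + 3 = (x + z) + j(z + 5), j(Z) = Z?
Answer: 269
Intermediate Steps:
b(w) = w**2
W(x, z) = 2 + x + 2*z (W(x, z) = -3 + ((x + z) + (z + 5)) = -3 + ((x + z) + (5 + z)) = -3 + (5 + x + 2*z) = 2 + x + 2*z)
W((6 + (5 + 4))**2, 21)*b(-1) = (2 + (6 + (5 + 4))**2 + 2*21)*(-1)**2 = (2 + (6 + 9)**2 + 42)*1 = (2 + 15**2 + 42)*1 = (2 + 225 + 42)*1 = 269*1 = 269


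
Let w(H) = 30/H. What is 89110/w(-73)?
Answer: -650503/3 ≈ -2.1683e+5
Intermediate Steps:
89110/w(-73) = 89110/((30/(-73))) = 89110/((30*(-1/73))) = 89110/(-30/73) = 89110*(-73/30) = -650503/3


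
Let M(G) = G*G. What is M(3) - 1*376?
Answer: -367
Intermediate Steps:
M(G) = G²
M(3) - 1*376 = 3² - 1*376 = 9 - 376 = -367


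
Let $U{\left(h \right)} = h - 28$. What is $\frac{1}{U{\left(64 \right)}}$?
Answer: $\frac{1}{36} \approx 0.027778$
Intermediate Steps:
$U{\left(h \right)} = -28 + h$
$\frac{1}{U{\left(64 \right)}} = \frac{1}{-28 + 64} = \frac{1}{36}$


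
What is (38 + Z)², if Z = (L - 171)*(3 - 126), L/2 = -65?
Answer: 1373517721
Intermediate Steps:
L = -130 (L = 2*(-65) = -130)
Z = 37023 (Z = (-130 - 171)*(3 - 126) = -301*(-123) = 37023)
(38 + Z)² = (38 + 37023)² = 37061² = 1373517721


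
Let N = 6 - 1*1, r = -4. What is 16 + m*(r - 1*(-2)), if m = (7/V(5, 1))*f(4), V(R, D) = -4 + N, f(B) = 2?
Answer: -12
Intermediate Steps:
N = 5 (N = 6 - 1 = 5)
V(R, D) = 1 (V(R, D) = -4 + 5 = 1)
m = 14 (m = (7/1)*2 = (7*1)*2 = 7*2 = 14)
16 + m*(r - 1*(-2)) = 16 + 14*(-4 - 1*(-2)) = 16 + 14*(-4 + 2) = 16 + 14*(-2) = 16 - 28 = -12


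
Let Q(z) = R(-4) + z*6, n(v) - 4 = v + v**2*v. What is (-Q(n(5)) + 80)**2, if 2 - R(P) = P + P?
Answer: 538756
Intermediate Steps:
R(P) = 2 - 2*P (R(P) = 2 - (P + P) = 2 - 2*P)
n(v) = 4 + v + v**3 (n(v) = 4 + (v + v**2*v) = 4 + (v + v**3) = 4 + v + v**3)
Q(z) = 10 + 6*z (Q(z) = (2 - 2*(-4)) + z*6 = (2 + 8) + 6*z = 10 + 6*z)
(-Q(n(5)) + 80)**2 = (-(10 + 6*(4 + 5 + 5**3)) + 80)**2 = (-(10 + 6*(4 + 5 + 125)) + 80)**2 = (-(10 + 6*134) + 80)**2 = (-(10 + 804) + 80)**2 = (-1*814 + 80)**2 = (-814 + 80)**2 = (-734)**2 = 538756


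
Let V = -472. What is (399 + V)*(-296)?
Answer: 21608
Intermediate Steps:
(399 + V)*(-296) = (399 - 472)*(-296) = -73*(-296) = 21608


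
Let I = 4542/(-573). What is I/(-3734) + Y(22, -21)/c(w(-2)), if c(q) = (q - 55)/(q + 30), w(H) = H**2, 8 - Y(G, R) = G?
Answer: 9986987/1069791 ≈ 9.3354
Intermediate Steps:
Y(G, R) = 8 - G
c(q) = (-55 + q)/(30 + q)
I = -1514/191 (I = 4542*(-1/573) = -1514/191 ≈ -7.9267)
I/(-3734) + Y(22, -21)/c(w(-2)) = -1514/191/(-3734) + (8 - 1*22)/(((-55 + (-2)**2)/(30 + (-2)**2))) = -1514/191*(-1/3734) + (8 - 22)/(((-55 + 4)/(30 + 4))) = 757/356597 - 14/(-51/34) = 757/356597 - 14/((1/34)*(-51)) = 757/356597 - 14/(-3/2) = 757/356597 - 14*(-2/3) = 757/356597 + 28/3 = 9986987/1069791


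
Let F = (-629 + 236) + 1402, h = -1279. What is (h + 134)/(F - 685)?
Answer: -1145/324 ≈ -3.5340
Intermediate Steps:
F = 1009 (F = -393 + 1402 = 1009)
(h + 134)/(F - 685) = (-1279 + 134)/(1009 - 685) = -1145/324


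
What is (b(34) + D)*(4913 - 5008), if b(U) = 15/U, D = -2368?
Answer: 7647215/34 ≈ 2.2492e+5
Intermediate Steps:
(b(34) + D)*(4913 - 5008) = (15/34 - 2368)*(4913 - 5008) = (15*(1/34) - 2368)*(-95) = (15/34 - 2368)*(-95) = -80497/34*(-95) = 7647215/34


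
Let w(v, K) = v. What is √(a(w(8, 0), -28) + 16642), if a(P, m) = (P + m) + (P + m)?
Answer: √16602 ≈ 128.85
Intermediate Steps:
a(P, m) = 2*P + 2*m
√(a(w(8, 0), -28) + 16642) = √((2*8 + 2*(-28)) + 16642) = √((16 - 56) + 16642) = √(-40 + 16642) = √16602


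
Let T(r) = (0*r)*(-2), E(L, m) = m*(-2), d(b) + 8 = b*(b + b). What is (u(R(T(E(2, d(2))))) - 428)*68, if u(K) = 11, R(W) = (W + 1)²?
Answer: -28356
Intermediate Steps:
d(b) = -8 + 2*b² (d(b) = -8 + b*(b + b) = -8 + b*(2*b) = -8 + 2*b²)
E(L, m) = -2*m
T(r) = 0 (T(r) = 0*(-2) = 0)
R(W) = (1 + W)²
(u(R(T(E(2, d(2))))) - 428)*68 = (11 - 428)*68 = -417*68 = -28356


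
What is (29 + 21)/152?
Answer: 25/76 ≈ 0.32895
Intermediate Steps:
(29 + 21)/152 = 50*(1/152) = 25/76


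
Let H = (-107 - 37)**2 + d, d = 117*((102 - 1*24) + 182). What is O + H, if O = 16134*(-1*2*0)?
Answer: 51156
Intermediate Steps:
d = 30420 (d = 117*((102 - 24) + 182) = 117*(78 + 182) = 117*260 = 30420)
H = 51156 (H = (-107 - 37)**2 + 30420 = (-144)**2 + 30420 = 20736 + 30420 = 51156)
O = 0 (O = 16134*(-2*0) = 16134*0 = 0)
O + H = 0 + 51156 = 51156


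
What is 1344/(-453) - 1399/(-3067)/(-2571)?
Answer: -3532806385/1190673807 ≈ -2.9671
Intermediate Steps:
1344/(-453) - 1399/(-3067)/(-2571) = 1344*(-1/453) - 1399*(-1/3067)*(-1/2571) = -448/151 + (1399/3067)*(-1/2571) = -448/151 - 1399/7885257 = -3532806385/1190673807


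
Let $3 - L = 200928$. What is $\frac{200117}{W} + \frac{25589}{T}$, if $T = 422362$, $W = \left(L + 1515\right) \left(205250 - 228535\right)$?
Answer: $\frac{29725237324001}{490284340372425} \approx 0.060629$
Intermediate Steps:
$L = -200925$ ($L = 3 - 200928 = -200925$)
$W = 4643261850$ ($W = \left(-200925 + 1515\right) \left(205250 - 228535\right) = \left(-199410\right) \left(-23285\right) = 4643261850$)
$\frac{200117}{W} + \frac{25589}{T} = \frac{200117}{4643261850} + \frac{25589}{422362} = \frac{29725237324001}{490284340372425}$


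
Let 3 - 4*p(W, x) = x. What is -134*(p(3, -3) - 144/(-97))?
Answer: -38793/97 ≈ -399.93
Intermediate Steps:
p(W, x) = 3/4 - x/4
-134*(p(3, -3) - 144/(-97)) = -134*((3/4 - 1/4*(-3)) - 144/(-97)) = -134*((3/4 + 3/4) - 144*(-1/97)) = -134*(3/2 + 144/97) = -134*579/194 = -38793/97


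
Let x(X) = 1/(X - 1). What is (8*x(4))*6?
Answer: 16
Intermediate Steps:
x(X) = 1/(-1 + X)
(8*x(4))*6 = (8/(-1 + 4))*6 = (8/3)*6 = 16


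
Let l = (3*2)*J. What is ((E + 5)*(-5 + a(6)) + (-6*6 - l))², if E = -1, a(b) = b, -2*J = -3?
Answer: 1681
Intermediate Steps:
J = 3/2 (J = -½*(-3) = 3/2 ≈ 1.5000)
l = 9 (l = (3*2)*(3/2) = 6*(3/2) = 9)
((E + 5)*(-5 + a(6)) + (-6*6 - l))² = ((-1 + 5)*(-5 + 6) + (-6*6 - 1*9))² = (4*1 + (-36 - 9))² = (4 - 45)² = (-41)² = 1681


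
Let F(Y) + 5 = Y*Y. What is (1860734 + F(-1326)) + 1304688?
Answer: 4923693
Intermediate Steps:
F(Y) = -5 + Y² (F(Y) = -5 + Y*Y = -5 + Y²)
(1860734 + F(-1326)) + 1304688 = (1860734 + (-5 + (-1326)²)) + 1304688 = (1860734 + (-5 + 1758276)) + 1304688 = (1860734 + 1758271) + 1304688 = 3619005 + 1304688 = 4923693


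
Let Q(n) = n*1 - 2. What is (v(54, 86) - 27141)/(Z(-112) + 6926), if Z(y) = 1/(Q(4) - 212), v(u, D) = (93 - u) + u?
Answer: -5680080/1454459 ≈ -3.9053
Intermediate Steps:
v(u, D) = 93
Q(n) = -2 + n (Q(n) = n - 2 = -2 + n)
Z(y) = -1/210 (Z(y) = 1/((-2 + 4) - 212) = 1/(2 - 212) = 1/(-210) = -1/210)
(v(54, 86) - 27141)/(Z(-112) + 6926) = (93 - 27141)/(-1/210 + 6926) = -27048/1454459/210 = -27048*210/1454459 = -5680080/1454459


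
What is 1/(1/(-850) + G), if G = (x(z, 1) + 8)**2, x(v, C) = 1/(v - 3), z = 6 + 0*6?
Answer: 7650/531241 ≈ 0.014400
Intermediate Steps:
z = 6 (z = 6 + 0 = 6)
x(v, C) = 1/(-3 + v)
G = 625/9 (G = (1/(-3 + 6) + 8)**2 = (1/3 + 8)**2 = (25/3)**2 = 625/9 ≈ 69.444)
1/(1/(-850) + G) = 1/(1/(-850) + 625/9) = 1/(-1/850 + 625/9) = 1/(531241/7650) = 7650/531241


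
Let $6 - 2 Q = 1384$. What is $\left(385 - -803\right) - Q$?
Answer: $1877$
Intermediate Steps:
$Q = -689$ ($Q = 3 - 692 = -689$)
$\left(385 - -803\right) - Q = \left(385 - -803\right) - -689 = \left(385 + 803\right) + 689 = 1188 + 689 = 1877$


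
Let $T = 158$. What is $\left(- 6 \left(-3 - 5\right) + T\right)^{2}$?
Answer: $42436$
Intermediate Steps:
$\left(- 6 \left(-3 - 5\right) + T\right)^{2} = \left(- 6 \left(-3 - 5\right) + 158\right)^{2} = \left(\left(-6\right) \left(-8\right) + 158\right)^{2} = \left(48 + 158\right)^{2} = 206^{2} = 42436$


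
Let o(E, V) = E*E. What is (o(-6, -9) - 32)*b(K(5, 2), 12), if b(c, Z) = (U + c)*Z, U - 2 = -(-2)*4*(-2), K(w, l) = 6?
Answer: -384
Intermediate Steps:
U = -14 (U = 2 - (-2)*4*(-2) = 2 - 1*(-8)*(-2) = 2 + 8*(-2) = 2 - 16 = -14)
b(c, Z) = Z*(-14 + c) (b(c, Z) = (-14 + c)*Z = Z*(-14 + c))
o(E, V) = E²
(o(-6, -9) - 32)*b(K(5, 2), 12) = ((-6)² - 32)*(12*(-14 + 6)) = (36 - 32)*(12*(-8)) = 4*(-96) = -384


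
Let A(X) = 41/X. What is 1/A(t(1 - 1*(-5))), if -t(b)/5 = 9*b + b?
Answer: -300/41 ≈ -7.3171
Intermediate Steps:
t(b) = -50*b (t(b) = -5*(9*b + b) = -50*b)
1/A(t(1 - 1*(-5))) = 1/(41/((-50*(1 - 1*(-5))))) = 1/(41/((-50*(1 + 5)))) = 1/(41/((-50*6))) = 1/(41/(-300)) = 1/(41*(-1/300)) = 1/(-41/300) = -300/41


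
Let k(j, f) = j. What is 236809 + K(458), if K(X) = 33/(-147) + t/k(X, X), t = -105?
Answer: 5314457395/22442 ≈ 2.3681e+5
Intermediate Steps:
K(X) = -11/49 - 105/X (K(X) = 33/(-147) - 105/X = 33*(-1/147) - 105/X = -11/49 - 105/X)
236809 + K(458) = 236809 + (-11/49 - 105/458) = 236809 - 10183/22442 = 5314457395/22442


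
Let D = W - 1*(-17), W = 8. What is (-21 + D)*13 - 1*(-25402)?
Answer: 25454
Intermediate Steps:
D = 25 (D = 8 - 1*(-17) = 8 + 17 = 25)
(-21 + D)*13 - 1*(-25402) = (-21 + 25)*13 - 1*(-25402) = 4*13 + 25402 = 52 + 25402 = 25454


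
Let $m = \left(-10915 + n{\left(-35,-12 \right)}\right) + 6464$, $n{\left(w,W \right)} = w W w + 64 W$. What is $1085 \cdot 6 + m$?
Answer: $-13409$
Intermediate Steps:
$n{\left(w,W \right)} = 64 W + W w^{2}$ ($n{\left(w,W \right)} = W w w + 64 W = W w^{2} + 64 W = 64 W + W w^{2}$)
$m = -19919$ ($m = \left(-10915 - 12 \left(64 + \left(-35\right)^{2}\right)\right) + 6464 = \left(-10915 - 12 \left(64 + 1225\right)\right) + 6464 = \left(-10915 - 15468\right) + 6464 = -26383 + 6464 = -19919$)
$1085 \cdot 6 + m = 1085 \cdot 6 - 19919 = 6510 - 19919 = -13409$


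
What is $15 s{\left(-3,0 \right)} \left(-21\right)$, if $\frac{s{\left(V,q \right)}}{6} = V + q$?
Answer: $5670$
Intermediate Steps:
$s{\left(V,q \right)} = 6 V + 6 q$ ($s{\left(V,q \right)} = 6 \left(V + q\right) = 6 V + 6 q$)
$15 s{\left(-3,0 \right)} \left(-21\right) = 15 \left(6 \left(-3\right) + 6 \cdot 0\right) \left(-21\right) = 15 \left(-18 + 0\right) \left(-21\right) = 15 \left(-18\right) \left(-21\right) = \left(-270\right) \left(-21\right) = 5670$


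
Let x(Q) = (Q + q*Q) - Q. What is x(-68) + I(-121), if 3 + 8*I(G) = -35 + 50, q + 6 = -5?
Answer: 1499/2 ≈ 749.50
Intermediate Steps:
q = -11 (q = -6 - 5 = -11)
I(G) = 3/2 (I(G) = -3/8 + (-35 + 50)/8 = -3/8 + (⅛)*15 = -3/8 + 15/8 = 3/2)
x(Q) = -11*Q (x(Q) = (Q - 11*Q) - Q = -10*Q - Q = -11*Q)
x(-68) + I(-121) = -11*(-68) + 3/2 = 748 + 3/2 = 1499/2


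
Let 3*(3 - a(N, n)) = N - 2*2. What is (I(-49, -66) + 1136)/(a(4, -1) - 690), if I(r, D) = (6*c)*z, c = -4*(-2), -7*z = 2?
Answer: -7856/4809 ≈ -1.6336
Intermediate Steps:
z = -2/7 (z = -⅐*2 = -2/7 ≈ -0.28571)
c = 8
a(N, n) = 13/3 - N/3 (a(N, n) = 3 - (N - 2*2)/3 = 3 - (N - 4)/3 = 3 - (-4 + N)/3 = 3 + (4/3 - N/3) = 13/3 - N/3)
I(r, D) = -96/7 (I(r, D) = (6*8)*(-2/7) = 48*(-2/7) = -96/7)
(I(-49, -66) + 1136)/(a(4, -1) - 690) = (-96/7 + 1136)/((13/3 - ⅓*4) - 690) = 7856/(7*((13/3 - 4/3) - 690)) = 7856/(7*(3 - 690)) = (7856/7)/(-687) = (7856/7)*(-1/687) = -7856/4809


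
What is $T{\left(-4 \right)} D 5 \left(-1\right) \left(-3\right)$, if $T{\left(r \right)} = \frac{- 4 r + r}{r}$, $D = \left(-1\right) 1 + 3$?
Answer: $-90$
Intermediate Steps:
$D = 2$ ($D = -1 + 3 = 2$)
$T{\left(r \right)} = -3$ ($T{\left(r \right)} = \frac{\left(-3\right) r}{r} = -3$)
$T{\left(-4 \right)} D 5 \left(-1\right) \left(-3\right) = \left(-3\right) 2 \cdot 5 \left(-1\right) \left(-3\right) = - 6 \left(\left(-5\right) \left(-3\right)\right) = \left(-6\right) 15 = -90$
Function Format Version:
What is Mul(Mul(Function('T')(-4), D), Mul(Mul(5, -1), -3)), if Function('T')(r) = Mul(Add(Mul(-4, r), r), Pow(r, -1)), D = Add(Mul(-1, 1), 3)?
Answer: -90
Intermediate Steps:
D = 2 (D = Add(-1, 3) = 2)
Function('T')(r) = -3 (Function('T')(r) = Mul(Mul(-3, r), Pow(r, -1)) = -3)
Mul(Mul(Function('T')(-4), D), Mul(Mul(5, -1), -3)) = Mul(Mul(-3, 2), Mul(Mul(5, -1), -3)) = Mul(-6, Mul(-5, -3)) = Mul(-6, 15) = -90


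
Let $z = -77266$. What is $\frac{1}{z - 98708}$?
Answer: $- \frac{1}{175974} \approx -5.6827 \cdot 10^{-6}$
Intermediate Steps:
$\frac{1}{z - 98708} = \frac{1}{-77266 - 98708} = \frac{1}{-175974} = - \frac{1}{175974}$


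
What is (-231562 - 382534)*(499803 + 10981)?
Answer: -313670411264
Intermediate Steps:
(-231562 - 382534)*(499803 + 10981) = -614096*510784 = -313670411264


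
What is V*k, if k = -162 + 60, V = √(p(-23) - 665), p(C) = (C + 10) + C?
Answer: -102*I*√701 ≈ -2700.6*I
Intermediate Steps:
p(C) = 10 + 2*C (p(C) = (10 + C) + C = 10 + 2*C)
V = I*√701 (V = √((10 + 2*(-23)) - 665) = √((10 - 46) - 665) = √(-36 - 665) = √(-701) = I*√701 ≈ 26.476*I)
k = -102
V*k = (I*√701)*(-102) = -102*I*√701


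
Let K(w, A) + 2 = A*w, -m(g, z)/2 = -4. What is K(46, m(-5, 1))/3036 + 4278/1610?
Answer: 49193/17710 ≈ 2.7777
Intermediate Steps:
m(g, z) = 8 (m(g, z) = -2*(-4) = 8)
K(w, A) = -2 + A*w
K(46, m(-5, 1))/3036 + 4278/1610 = (-2 + 8*46)/3036 + 4278/1610 = (-2 + 368)*(1/3036) + 4278*(1/1610) = 366*(1/3036) + 93/35 = 61/506 + 93/35 = 49193/17710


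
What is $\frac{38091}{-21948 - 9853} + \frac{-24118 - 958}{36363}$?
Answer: $- \frac{2182544909}{1156379763} \approx -1.8874$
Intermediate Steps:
$\frac{38091}{-21948 - 9853} + \frac{-24118 - 958}{36363} = \frac{38091}{-21948 - 9853} - \frac{25076}{36363} = \frac{38091}{-31801} - \frac{25076}{36363} = 38091 \left(- \frac{1}{31801}\right) - \frac{25076}{36363} = - \frac{38091}{31801} - \frac{25076}{36363} = - \frac{2182544909}{1156379763}$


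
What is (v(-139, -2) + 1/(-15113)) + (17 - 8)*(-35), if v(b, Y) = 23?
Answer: -4412997/15113 ≈ -292.00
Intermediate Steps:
(v(-139, -2) + 1/(-15113)) + (17 - 8)*(-35) = (23 + 1/(-15113)) + (17 - 8)*(-35) = (23 - 1/15113) + 9*(-35) = 347598/15113 - 315 = -4412997/15113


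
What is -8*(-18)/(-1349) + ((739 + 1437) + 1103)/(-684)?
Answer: -79331/16188 ≈ -4.9006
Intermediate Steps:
-8*(-18)/(-1349) + ((739 + 1437) + 1103)/(-684) = 144*(-1/1349) + (2176 + 1103)*(-1/684) = -144/1349 + 3279*(-1/684) = -144/1349 - 1093/228 = -79331/16188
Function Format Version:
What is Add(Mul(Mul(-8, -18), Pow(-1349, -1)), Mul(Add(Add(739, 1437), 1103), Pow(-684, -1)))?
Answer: Rational(-79331, 16188) ≈ -4.9006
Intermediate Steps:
Add(Mul(Mul(-8, -18), Pow(-1349, -1)), Mul(Add(Add(739, 1437), 1103), Pow(-684, -1))) = Add(Mul(144, Rational(-1, 1349)), Mul(Add(2176, 1103), Rational(-1, 684))) = Add(Rational(-144, 1349), Mul(3279, Rational(-1, 684))) = Add(Rational(-144, 1349), Rational(-1093, 228)) = Rational(-79331, 16188)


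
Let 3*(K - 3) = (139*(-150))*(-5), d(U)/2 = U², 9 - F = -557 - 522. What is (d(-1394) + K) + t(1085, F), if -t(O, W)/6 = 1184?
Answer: 3914121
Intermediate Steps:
F = 1088 (F = 9 - (-557 - 522) = 9 - 1*(-1079) = 9 + 1079 = 1088)
d(U) = 2*U²
K = 34753 (K = 3 + ((139*(-150))*(-5))/3 = 3 + (-20850*(-5))/3 = 3 + (⅓)*104250 = 3 + 34750 = 34753)
t(O, W) = -7104 (t(O, W) = -6*1184 = -7104)
(d(-1394) + K) + t(1085, F) = (2*(-1394)² + 34753) - 7104 = (2*1943236 + 34753) - 7104 = (3886472 + 34753) - 7104 = 3921225 - 7104 = 3914121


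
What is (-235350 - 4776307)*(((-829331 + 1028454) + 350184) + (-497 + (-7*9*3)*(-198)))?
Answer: -2937993706424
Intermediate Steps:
(-235350 - 4776307)*(((-829331 + 1028454) + 350184) + (-497 + (-7*9*3)*(-198))) = -5011657*((199123 + 350184) + (-497 - 63*3*(-198))) = -5011657*(549307 + (-497 - 189*(-198))) = -5011657*(549307 + (-497 + 37422)) = -5011657*(549307 + 36925) = -5011657*586232 = -2937993706424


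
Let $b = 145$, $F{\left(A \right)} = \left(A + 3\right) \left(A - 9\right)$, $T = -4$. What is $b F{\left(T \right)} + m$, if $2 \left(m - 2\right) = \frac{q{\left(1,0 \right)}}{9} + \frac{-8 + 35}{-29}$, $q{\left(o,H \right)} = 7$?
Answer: $\frac{492487}{261} \approx 1886.9$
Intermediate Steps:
$F{\left(A \right)} = \left(-9 + A\right) \left(3 + A\right)$ ($F{\left(A \right)} = \left(3 + A\right) \left(-9 + A\right) = \left(-9 + A\right) \left(3 + A\right)$)
$m = \frac{502}{261}$ ($m = 2 + \frac{\frac{7}{9} + \frac{-8 + 35}{-29}}{2} = 2 + \frac{7 \cdot \frac{1}{9} + 27 \left(- \frac{1}{29}\right)}{2} = 2 + \frac{\frac{7}{9} - \frac{27}{29}}{2} = 2 + \frac{1}{2} \left(- \frac{40}{261}\right) = 2 - \frac{20}{261} = \frac{502}{261} \approx 1.9234$)
$b F{\left(T \right)} + m = 145 \left(-27 + \left(-4\right)^{2} - -24\right) + \frac{502}{261} = 145 \left(-27 + 16 + 24\right) + \frac{502}{261} = 145 \cdot 13 + \frac{502}{261} = 1885 + \frac{502}{261} = \frac{492487}{261}$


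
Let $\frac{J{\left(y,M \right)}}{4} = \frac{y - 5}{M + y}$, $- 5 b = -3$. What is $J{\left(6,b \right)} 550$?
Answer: $\frac{1000}{3} \approx 333.33$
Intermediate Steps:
$b = \frac{3}{5}$ ($b = \left(- \frac{1}{5}\right) \left(-3\right) = \frac{3}{5} \approx 0.6$)
$J{\left(y,M \right)} = \frac{4 \left(-5 + y\right)}{M + y}$ ($J{\left(y,M \right)} = 4 \frac{y - 5}{M + y} = 4 \frac{-5 + y}{M + y} = \frac{4 \left(-5 + y\right)}{M + y}$)
$J{\left(6,b \right)} 550 = \frac{4 \left(-5 + 6\right)}{\frac{3}{5} + 6} \cdot 550 = 4 \frac{1}{\frac{33}{5}} \cdot 1 \cdot 550 = 4 \cdot \frac{5}{33} \cdot 1 \cdot 550 = \frac{20}{33} \cdot 550 = \frac{1000}{3}$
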